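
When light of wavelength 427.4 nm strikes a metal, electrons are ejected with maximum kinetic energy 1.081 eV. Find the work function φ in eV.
1.82 eV

From Einstein's photoelectric equation: KE_max = hf - φ = hc/λ - φ

Rearranging for φ:
φ = hc/λ - KE_max

Calculate photon energy:
E_photon = hc/λ = 2.9009 eV

Therefore:
φ = 2.9009 - 1.081 = 1.82 eV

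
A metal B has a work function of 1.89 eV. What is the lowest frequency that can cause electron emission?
4.5700e+14 Hz

The threshold frequency is when the photon energy equals the work function:
hf₀ = φ

Solving for f₀:
f₀ = φ/h = (1.89 eV × 1.602×10⁻¹⁹ J/eV) / (6.626×10⁻³⁴ J·s)
f₀ = 4.5700e+14 Hz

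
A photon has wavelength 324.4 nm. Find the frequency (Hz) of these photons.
9.2414e+14 Hz

Using the wave equation: c = fλ

Solving for frequency:
f = c/λ = (3×10⁸ m/s) / (324.4×10⁻⁹ m)
f = 9.2414e+14 Hz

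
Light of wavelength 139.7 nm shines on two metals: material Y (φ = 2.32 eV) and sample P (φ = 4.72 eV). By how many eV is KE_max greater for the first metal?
2.4000 eV

Using KE_max = hc/λ - φ for each metal:

Photon energy: E = hc/λ = 8.8750 eV

For material Y (φ₁ = 2.32 eV):
KE₁ = E - φ₁ = 8.8750 - 2.32 = 6.5550 eV

For sample P (φ₂ = 4.72 eV):
KE₂ = E - φ₂ = 8.8750 - 4.72 = 4.1550 eV

Difference:
ΔKE = KE₁ - KE₂ = 6.5550 - 4.1550 = 2.4000 eV

Note: The difference equals the difference in work functions: 4.72 - 2.32 = 2.40 eV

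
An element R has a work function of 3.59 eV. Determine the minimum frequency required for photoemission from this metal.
8.6806e+14 Hz

The threshold frequency is when the photon energy equals the work function:
hf₀ = φ

Solving for f₀:
f₀ = φ/h = (3.59 eV × 1.602×10⁻¹⁹ J/eV) / (6.626×10⁻³⁴ J·s)
f₀ = 8.6806e+14 Hz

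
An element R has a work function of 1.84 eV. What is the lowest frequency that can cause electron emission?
4.4491e+14 Hz

The threshold frequency is when the photon energy equals the work function:
hf₀ = φ

Solving for f₀:
f₀ = φ/h = (1.84 eV × 1.602×10⁻¹⁹ J/eV) / (6.626×10⁻³⁴ J·s)
f₀ = 4.4491e+14 Hz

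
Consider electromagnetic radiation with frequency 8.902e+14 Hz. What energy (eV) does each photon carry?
3.6816 eV

Using E = hf:

E = hf = (6.626×10⁻³⁴ J·s)(8.902e+14 Hz)
E = 3.6816 eV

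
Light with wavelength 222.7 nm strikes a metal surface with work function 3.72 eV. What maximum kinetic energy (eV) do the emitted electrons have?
1.8473 eV

Using Einstein's photoelectric equation: KE_max = hf - φ = hc/λ - φ

First, calculate the photon energy:
E_photon = hc/λ = (6.626×10⁻³⁴ J·s)(3×10⁸ m/s) / (222.7×10⁻⁹ m)
E_photon = 5.5673 eV

Then, the maximum kinetic energy:
KE_max = E_photon - φ = 5.5673 eV - 3.72 eV = 1.8473 eV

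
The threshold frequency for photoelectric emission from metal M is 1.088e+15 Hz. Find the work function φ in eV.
4.50 eV

At the threshold frequency, photon energy equals work function:
φ = hf₀

Calculating:
φ = (6.626×10⁻³⁴ J·s)(1.088e+15 Hz)
φ = 4.50 eV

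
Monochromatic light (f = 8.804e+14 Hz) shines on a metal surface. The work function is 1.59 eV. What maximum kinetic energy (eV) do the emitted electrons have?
2.0510 eV

Using Einstein's photoelectric equation: KE_max = hf - φ

First, calculate the photon energy:
E_photon = hf = (6.626×10⁻³⁴ J·s)(8.804e+14 Hz)
E_photon = 3.6410 eV

Then, the maximum kinetic energy:
KE_max = E_photon - φ = 3.6410 eV - 1.59 eV = 2.0510 eV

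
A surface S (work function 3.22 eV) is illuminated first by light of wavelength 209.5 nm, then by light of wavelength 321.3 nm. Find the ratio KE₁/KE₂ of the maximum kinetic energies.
4.2235

Using Einstein's equation: KE_max = hc/λ - φ

For λ₁ = 209.5 nm:
E₁ = hc/λ₁ = 5.9181 eV
KE₁ = E₁ - φ = 5.9181 - 3.22 = 2.6981 eV

For λ₂ = 321.3 nm:
E₂ = hc/λ₂ = 3.8588 eV
KE₂ = E₂ - φ = 3.8588 - 3.22 = 0.6388 eV

Ratio: KE₁/KE₂ = 2.6981/0.6388 = 4.2235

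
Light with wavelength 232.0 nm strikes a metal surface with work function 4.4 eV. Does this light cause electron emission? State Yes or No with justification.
Yes

For photoemission, the photon energy must exceed the work function.

Photon energy: E = hc/λ = 5.3441 eV
Work function: φ = 4.4 eV

Since E_photon (5.3441 eV) > φ (4.4 eV), photoemission WILL occur.
The threshold wavelength is λ₀ = hc/φ = 281.8 nm.
Since 232.0 nm < 281.8 nm, the light has sufficient energy.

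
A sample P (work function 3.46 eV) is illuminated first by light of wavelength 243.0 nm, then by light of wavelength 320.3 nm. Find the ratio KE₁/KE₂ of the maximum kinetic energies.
3.9969

Using Einstein's equation: KE_max = hc/λ - φ

For λ₁ = 243.0 nm:
E₁ = hc/λ₁ = 5.1022 eV
KE₁ = E₁ - φ = 5.1022 - 3.46 = 1.6422 eV

For λ₂ = 320.3 nm:
E₂ = hc/λ₂ = 3.8709 eV
KE₂ = E₂ - φ = 3.8709 - 3.46 = 0.4109 eV

Ratio: KE₁/KE₂ = 1.6422/0.4109 = 3.9969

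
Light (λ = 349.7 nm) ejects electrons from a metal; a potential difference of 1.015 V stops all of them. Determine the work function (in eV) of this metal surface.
2.53 eV

The stopping potential gives the maximum kinetic energy: KE_max = eV_s = 1.015 eV

From Einstein's photoelectric equation: KE_max = hc/λ - φ
Rearranging: φ = hc/λ - KE_max

Calculate photon energy:
E_photon = hc/λ = (6.626×10⁻³⁴ J·s)(3×10⁸ m/s) / (349.7×10⁻⁹ m) = 3.5454 eV

Therefore:
φ = 3.5454 - 1.015 = 2.53 eV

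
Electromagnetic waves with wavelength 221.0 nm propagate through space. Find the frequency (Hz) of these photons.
1.3565e+15 Hz

Using the wave equation: c = fλ

Solving for frequency:
f = c/λ = (3×10⁸ m/s) / (221.0×10⁻⁹ m)
f = 1.3565e+15 Hz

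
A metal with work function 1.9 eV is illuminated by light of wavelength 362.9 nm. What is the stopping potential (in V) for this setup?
1.5165 V

The stopping potential V_s satisfies: eV_s = KE_max

First, find KE_max using Einstein's equation:
E_photon = hc/λ = 3.4165 eV
KE_max = E_photon - φ = 3.4165 - 1.9 = 1.5165 eV

Since eV_s = KE_max:
V_s = KE_max/e = 1.5165 V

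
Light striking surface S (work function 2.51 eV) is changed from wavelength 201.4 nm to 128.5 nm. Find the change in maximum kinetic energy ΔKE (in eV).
3.4925 eV

Using Einstein's equation: KE_max = hc/λ - φ

For λ₁ = 201.4 nm:
KE₁ = hc/λ₁ - φ = 6.1561 - 2.51 = 3.6461 eV

For λ₂ = 128.5 nm:
KE₂ = hc/λ₂ - φ = 9.6486 - 2.51 = 7.1386 eV

Change in KE:
ΔKE = KE₂ - KE₁ = 7.1386 - 3.6461 = 3.4925 eV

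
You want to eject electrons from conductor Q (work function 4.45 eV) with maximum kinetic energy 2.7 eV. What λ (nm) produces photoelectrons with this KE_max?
173.40 nm

From Einstein's equation: KE_max = hc/λ - φ

Rearranging for λ:
hc/λ = KE_max + φ
λ = hc/(KE_max + φ)

Required photon energy:
E_photon = KE_max + φ = 2.7 + 4.45 = 7.15 eV

Required wavelength:
λ = hc/E_photon = (6.626×10⁻³⁴)(3×10⁸) / (7.15 × 1.602×10⁻¹⁹)
λ = 173.40 nm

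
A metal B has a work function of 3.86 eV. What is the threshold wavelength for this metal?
321.20 nm

The threshold wavelength is when the photon energy equals the work function:
hc/λ₀ = φ

Solving for λ₀:
λ₀ = hc/φ = (6.626×10⁻³⁴ J·s)(3×10⁸ m/s) / (3.86 eV × 1.602×10⁻¹⁹ J/eV)
λ₀ = 321.20 nm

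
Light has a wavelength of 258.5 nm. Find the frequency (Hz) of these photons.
1.1597e+15 Hz

Using the wave equation: c = fλ

Solving for frequency:
f = c/λ = (3×10⁸ m/s) / (258.5×10⁻⁹ m)
f = 1.1597e+15 Hz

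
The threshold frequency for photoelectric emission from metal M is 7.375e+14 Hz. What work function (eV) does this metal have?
3.05 eV

At the threshold frequency, photon energy equals work function:
φ = hf₀

Calculating:
φ = (6.626×10⁻³⁴ J·s)(7.375e+14 Hz)
φ = 3.05 eV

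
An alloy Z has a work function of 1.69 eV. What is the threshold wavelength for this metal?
733.63 nm

The threshold wavelength is when the photon energy equals the work function:
hc/λ₀ = φ

Solving for λ₀:
λ₀ = hc/φ = (6.626×10⁻³⁴ J·s)(3×10⁸ m/s) / (1.69 eV × 1.602×10⁻¹⁹ J/eV)
λ₀ = 733.63 nm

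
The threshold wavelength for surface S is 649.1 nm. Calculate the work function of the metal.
1.91 eV

At the threshold wavelength, photon energy equals work function:
φ = hc/λ₀

Calculating:
φ = (6.626×10⁻³⁴ J·s)(3×10⁸ m/s) / (649.1×10⁻⁹ m)
φ = 1.91 eV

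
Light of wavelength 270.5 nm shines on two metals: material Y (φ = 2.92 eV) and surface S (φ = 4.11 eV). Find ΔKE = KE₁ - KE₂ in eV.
1.1900 eV

Using KE_max = hc/λ - φ for each metal:

Photon energy: E = hc/λ = 4.5835 eV

For material Y (φ₁ = 2.92 eV):
KE₁ = E - φ₁ = 4.5835 - 2.92 = 1.6635 eV

For surface S (φ₂ = 4.11 eV):
KE₂ = E - φ₂ = 4.5835 - 4.11 = 0.4735 eV

Difference:
ΔKE = KE₁ - KE₂ = 1.6635 - 0.4735 = 1.1900 eV

Note: The difference equals the difference in work functions: 4.11 - 2.92 = 1.19 eV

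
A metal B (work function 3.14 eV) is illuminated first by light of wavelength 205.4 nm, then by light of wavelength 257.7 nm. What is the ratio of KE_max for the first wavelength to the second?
1.7330

Using Einstein's equation: KE_max = hc/λ - φ

For λ₁ = 205.4 nm:
E₁ = hc/λ₁ = 6.0362 eV
KE₁ = E₁ - φ = 6.0362 - 3.14 = 2.8962 eV

For λ₂ = 257.7 nm:
E₂ = hc/λ₂ = 4.8112 eV
KE₂ = E₂ - φ = 4.8112 - 3.14 = 1.6712 eV

Ratio: KE₁/KE₂ = 2.8962/1.6712 = 1.7330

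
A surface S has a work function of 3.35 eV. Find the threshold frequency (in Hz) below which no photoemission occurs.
8.1003e+14 Hz

The threshold frequency is when the photon energy equals the work function:
hf₀ = φ

Solving for f₀:
f₀ = φ/h = (3.35 eV × 1.602×10⁻¹⁹ J/eV) / (6.626×10⁻³⁴ J·s)
f₀ = 8.1003e+14 Hz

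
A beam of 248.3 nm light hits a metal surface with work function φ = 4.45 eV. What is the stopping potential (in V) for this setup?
0.5433 V

The stopping potential V_s satisfies: eV_s = KE_max

First, find KE_max using Einstein's equation:
E_photon = hc/λ = 4.9933 eV
KE_max = E_photon - φ = 4.9933 - 4.45 = 0.5433 eV

Since eV_s = KE_max:
V_s = KE_max/e = 0.5433 V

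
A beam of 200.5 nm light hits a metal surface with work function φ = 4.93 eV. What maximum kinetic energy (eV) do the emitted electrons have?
1.2538 eV

Using Einstein's photoelectric equation: KE_max = hf - φ = hc/λ - φ

First, calculate the photon energy:
E_photon = hc/λ = (6.626×10⁻³⁴ J·s)(3×10⁸ m/s) / (200.5×10⁻⁹ m)
E_photon = 6.1838 eV

Then, the maximum kinetic energy:
KE_max = E_photon - φ = 6.1838 eV - 4.93 eV = 1.2538 eV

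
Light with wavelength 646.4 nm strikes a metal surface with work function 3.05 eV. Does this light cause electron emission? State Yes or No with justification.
No

For photoemission, the photon energy must exceed the work function.

Photon energy: E = hc/λ = 1.9181 eV
Work function: φ = 3.05 eV

Since E_photon (1.9181 eV) < φ (3.05 eV), photoemission will NOT occur.
The threshold wavelength is λ₀ = hc/φ = 406.5 nm.
Since 646.4 nm > 406.5 nm, the photons lack sufficient energy.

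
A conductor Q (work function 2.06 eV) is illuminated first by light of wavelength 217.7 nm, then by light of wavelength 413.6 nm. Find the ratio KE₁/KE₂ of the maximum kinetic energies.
3.8768

Using Einstein's equation: KE_max = hc/λ - φ

For λ₁ = 217.7 nm:
E₁ = hc/λ₁ = 5.6952 eV
KE₁ = E₁ - φ = 5.6952 - 2.06 = 3.6352 eV

For λ₂ = 413.6 nm:
E₂ = hc/λ₂ = 2.9977 eV
KE₂ = E₂ - φ = 2.9977 - 2.06 = 0.9377 eV

Ratio: KE₁/KE₂ = 3.6352/0.9377 = 3.8768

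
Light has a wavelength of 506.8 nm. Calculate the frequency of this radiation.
5.9154e+14 Hz

Using the wave equation: c = fλ

Solving for frequency:
f = c/λ = (3×10⁸ m/s) / (506.8×10⁻⁹ m)
f = 5.9154e+14 Hz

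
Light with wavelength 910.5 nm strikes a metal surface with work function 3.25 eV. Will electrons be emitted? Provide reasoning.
No

For photoemission, the photon energy must exceed the work function.

Photon energy: E = hc/λ = 1.3617 eV
Work function: φ = 3.25 eV

Since E_photon (1.3617 eV) < φ (3.25 eV), photoemission will NOT occur.
The threshold wavelength is λ₀ = hc/φ = 381.5 nm.
Since 910.5 nm > 381.5 nm, the photons lack sufficient energy.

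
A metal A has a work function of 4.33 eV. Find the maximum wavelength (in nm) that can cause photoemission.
286.34 nm

The threshold wavelength is when the photon energy equals the work function:
hc/λ₀ = φ

Solving for λ₀:
λ₀ = hc/φ = (6.626×10⁻³⁴ J·s)(3×10⁸ m/s) / (4.33 eV × 1.602×10⁻¹⁹ J/eV)
λ₀ = 286.34 nm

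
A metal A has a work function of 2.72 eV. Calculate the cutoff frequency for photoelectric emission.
6.5769e+14 Hz

The threshold frequency is when the photon energy equals the work function:
hf₀ = φ

Solving for f₀:
f₀ = φ/h = (2.72 eV × 1.602×10⁻¹⁹ J/eV) / (6.626×10⁻³⁴ J·s)
f₀ = 6.5769e+14 Hz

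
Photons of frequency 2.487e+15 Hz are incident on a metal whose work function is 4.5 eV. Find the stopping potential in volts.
5.7854 V

The stopping potential V_s satisfies: eV_s = KE_max

First, find KE_max using Einstein's equation:
E_photon = hf = (6.626×10⁻³⁴ J·s)(2.487e+15 Hz) = 10.2854 eV
KE_max = E_photon - φ = 10.2854 - 4.5 = 5.7854 eV

Since eV_s = KE_max:
V_s = KE_max/e = 5.7854 V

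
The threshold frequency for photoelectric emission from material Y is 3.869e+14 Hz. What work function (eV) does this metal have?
1.60 eV

At the threshold frequency, photon energy equals work function:
φ = hf₀

Calculating:
φ = (6.626×10⁻³⁴ J·s)(3.869e+14 Hz)
φ = 1.60 eV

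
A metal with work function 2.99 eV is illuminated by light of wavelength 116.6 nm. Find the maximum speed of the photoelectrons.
1.6397e+06 m/s

First, find the maximum kinetic energy:
E_photon = hc/λ = 10.6333 eV
KE_max = E_photon - φ = 10.6333 - 2.99 = 7.6433 eV

Convert to Joules: KE_max = 7.6433 × 1.602×10⁻¹⁹ J = 1.2246e-18 J

Then use KE = ½mv² to find velocity:
v = √(2·KE/m) = √(2 × 1.2246e-18 J / 9.109e-31 kg)
v = 1.6397e+06 m/s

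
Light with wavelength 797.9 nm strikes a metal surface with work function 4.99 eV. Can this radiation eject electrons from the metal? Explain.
No

For photoemission, the photon energy must exceed the work function.

Photon energy: E = hc/λ = 1.5539 eV
Work function: φ = 4.99 eV

Since E_photon (1.5539 eV) < φ (4.99 eV), photoemission will NOT occur.
The threshold wavelength is λ₀ = hc/φ = 248.5 nm.
Since 797.9 nm > 248.5 nm, the photons lack sufficient energy.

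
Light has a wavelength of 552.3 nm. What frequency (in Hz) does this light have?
5.4281e+14 Hz

Using the wave equation: c = fλ

Solving for frequency:
f = c/λ = (3×10⁸ m/s) / (552.3×10⁻⁹ m)
f = 5.4281e+14 Hz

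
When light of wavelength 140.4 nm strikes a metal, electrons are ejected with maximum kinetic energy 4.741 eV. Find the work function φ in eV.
4.09 eV

From Einstein's photoelectric equation: KE_max = hf - φ = hc/λ - φ

Rearranging for φ:
φ = hc/λ - KE_max

Calculate photon energy:
E_photon = hc/λ = 8.8308 eV

Therefore:
φ = 8.8308 - 4.741 = 4.09 eV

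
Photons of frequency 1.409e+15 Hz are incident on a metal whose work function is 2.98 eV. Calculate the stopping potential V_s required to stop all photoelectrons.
2.8472 V

The stopping potential V_s satisfies: eV_s = KE_max

First, find KE_max using Einstein's equation:
E_photon = hf = (6.626×10⁻³⁴ J·s)(1.409e+15 Hz) = 5.8272 eV
KE_max = E_photon - φ = 5.8272 - 2.98 = 2.8472 eV

Since eV_s = KE_max:
V_s = KE_max/e = 2.8472 V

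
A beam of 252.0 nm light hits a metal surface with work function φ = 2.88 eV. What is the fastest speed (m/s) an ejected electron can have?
8.4711e+05 m/s

First, find the maximum kinetic energy:
E_photon = hc/λ = 4.9200 eV
KE_max = E_photon - φ = 4.9200 - 2.88 = 2.0400 eV

Convert to Joules: KE_max = 2.0400 × 1.602×10⁻¹⁹ J = 3.2685e-19 J

Then use KE = ½mv² to find velocity:
v = √(2·KE/m) = √(2 × 3.2685e-19 J / 9.109e-31 kg)
v = 8.4711e+05 m/s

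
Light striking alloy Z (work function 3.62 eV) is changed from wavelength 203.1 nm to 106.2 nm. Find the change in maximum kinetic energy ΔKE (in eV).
5.5700 eV

Using Einstein's equation: KE_max = hc/λ - φ

For λ₁ = 203.1 nm:
KE₁ = hc/λ₁ - φ = 6.1046 - 3.62 = 2.4846 eV

For λ₂ = 106.2 nm:
KE₂ = hc/λ₂ - φ = 11.6746 - 3.62 = 8.0546 eV

Change in KE:
ΔKE = KE₂ - KE₁ = 8.0546 - 2.4846 = 5.5700 eV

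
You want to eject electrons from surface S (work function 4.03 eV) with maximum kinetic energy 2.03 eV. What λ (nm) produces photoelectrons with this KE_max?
204.59 nm

From Einstein's equation: KE_max = hc/λ - φ

Rearranging for λ:
hc/λ = KE_max + φ
λ = hc/(KE_max + φ)

Required photon energy:
E_photon = KE_max + φ = 2.03 + 4.03 = 6.06 eV

Required wavelength:
λ = hc/E_photon = (6.626×10⁻³⁴)(3×10⁸) / (6.06 × 1.602×10⁻¹⁹)
λ = 204.59 nm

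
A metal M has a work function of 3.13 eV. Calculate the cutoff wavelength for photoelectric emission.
396.12 nm

The threshold wavelength is when the photon energy equals the work function:
hc/λ₀ = φ

Solving for λ₀:
λ₀ = hc/φ = (6.626×10⁻³⁴ J·s)(3×10⁸ m/s) / (3.13 eV × 1.602×10⁻¹⁹ J/eV)
λ₀ = 396.12 nm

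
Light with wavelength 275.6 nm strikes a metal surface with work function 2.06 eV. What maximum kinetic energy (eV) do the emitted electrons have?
2.4387 eV

Using Einstein's photoelectric equation: KE_max = hf - φ = hc/λ - φ

First, calculate the photon energy:
E_photon = hc/λ = (6.626×10⁻³⁴ J·s)(3×10⁸ m/s) / (275.6×10⁻⁹ m)
E_photon = 4.4987 eV

Then, the maximum kinetic energy:
KE_max = E_photon - φ = 4.4987 eV - 2.06 eV = 2.4387 eV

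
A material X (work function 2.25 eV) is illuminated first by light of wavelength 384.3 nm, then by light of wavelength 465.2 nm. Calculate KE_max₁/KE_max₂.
2.3513

Using Einstein's equation: KE_max = hc/λ - φ

For λ₁ = 384.3 nm:
E₁ = hc/λ₁ = 3.2262 eV
KE₁ = E₁ - φ = 3.2262 - 2.25 = 0.9762 eV

For λ₂ = 465.2 nm:
E₂ = hc/λ₂ = 2.6652 eV
KE₂ = E₂ - φ = 2.6652 - 2.25 = 0.4152 eV

Ratio: KE₁/KE₂ = 0.9762/0.4152 = 2.3513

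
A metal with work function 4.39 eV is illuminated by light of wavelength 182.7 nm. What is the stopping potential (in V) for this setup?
2.3962 V

The stopping potential V_s satisfies: eV_s = KE_max

First, find KE_max using Einstein's equation:
E_photon = hc/λ = 6.7862 eV
KE_max = E_photon - φ = 6.7862 - 4.39 = 2.3962 eV

Since eV_s = KE_max:
V_s = KE_max/e = 2.3962 V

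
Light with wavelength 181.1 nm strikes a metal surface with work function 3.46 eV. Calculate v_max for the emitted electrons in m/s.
1.0914e+06 m/s

First, find the maximum kinetic energy:
E_photon = hc/λ = 6.8462 eV
KE_max = E_photon - φ = 6.8462 - 3.46 = 3.3862 eV

Convert to Joules: KE_max = 3.3862 × 1.602×10⁻¹⁹ J = 5.4252e-19 J

Then use KE = ½mv² to find velocity:
v = √(2·KE/m) = √(2 × 5.4252e-19 J / 9.109e-31 kg)
v = 1.0914e+06 m/s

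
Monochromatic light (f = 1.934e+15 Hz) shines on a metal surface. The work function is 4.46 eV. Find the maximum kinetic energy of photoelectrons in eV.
3.5384 eV

Using Einstein's photoelectric equation: KE_max = hf - φ

First, calculate the photon energy:
E_photon = hf = (6.626×10⁻³⁴ J·s)(1.934e+15 Hz)
E_photon = 7.9984 eV

Then, the maximum kinetic energy:
KE_max = E_photon - φ = 7.9984 eV - 4.46 eV = 3.5384 eV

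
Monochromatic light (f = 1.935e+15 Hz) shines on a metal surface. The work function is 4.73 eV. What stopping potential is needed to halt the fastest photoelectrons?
3.2725 V

The stopping potential V_s satisfies: eV_s = KE_max

First, find KE_max using Einstein's equation:
E_photon = hf = (6.626×10⁻³⁴ J·s)(1.935e+15 Hz) = 8.0025 eV
KE_max = E_photon - φ = 8.0025 - 4.73 = 3.2725 eV

Since eV_s = KE_max:
V_s = KE_max/e = 3.2725 V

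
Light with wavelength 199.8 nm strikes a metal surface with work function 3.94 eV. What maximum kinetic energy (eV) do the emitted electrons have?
2.2654 eV

Using Einstein's photoelectric equation: KE_max = hf - φ = hc/λ - φ

First, calculate the photon energy:
E_photon = hc/λ = (6.626×10⁻³⁴ J·s)(3×10⁸ m/s) / (199.8×10⁻⁹ m)
E_photon = 6.2054 eV

Then, the maximum kinetic energy:
KE_max = E_photon - φ = 6.2054 eV - 3.94 eV = 2.2654 eV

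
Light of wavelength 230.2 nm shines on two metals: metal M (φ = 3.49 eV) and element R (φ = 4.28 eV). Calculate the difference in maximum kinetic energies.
0.7900 eV

Using KE_max = hc/λ - φ for each metal:

Photon energy: E = hc/λ = 5.3859 eV

For metal M (φ₁ = 3.49 eV):
KE₁ = E - φ₁ = 5.3859 - 3.49 = 1.8959 eV

For element R (φ₂ = 4.28 eV):
KE₂ = E - φ₂ = 5.3859 - 4.28 = 1.1059 eV

Difference:
ΔKE = KE₁ - KE₂ = 1.8959 - 1.1059 = 0.7900 eV

Note: The difference equals the difference in work functions: 4.28 - 3.49 = 0.79 eV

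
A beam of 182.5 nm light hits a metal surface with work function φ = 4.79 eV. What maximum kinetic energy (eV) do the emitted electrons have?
2.0037 eV

Using Einstein's photoelectric equation: KE_max = hf - φ = hc/λ - φ

First, calculate the photon energy:
E_photon = hc/λ = (6.626×10⁻³⁴ J·s)(3×10⁸ m/s) / (182.5×10⁻⁹ m)
E_photon = 6.7937 eV

Then, the maximum kinetic energy:
KE_max = E_photon - φ = 6.7937 eV - 4.79 eV = 2.0037 eV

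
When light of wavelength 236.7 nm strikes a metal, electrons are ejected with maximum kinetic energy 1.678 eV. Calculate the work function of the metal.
3.56 eV

From Einstein's photoelectric equation: KE_max = hf - φ = hc/λ - φ

Rearranging for φ:
φ = hc/λ - KE_max

Calculate photon energy:
E_photon = hc/λ = 5.2380 eV

Therefore:
φ = 5.2380 - 1.678 = 3.56 eV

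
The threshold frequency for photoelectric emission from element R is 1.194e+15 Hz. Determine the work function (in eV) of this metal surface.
4.94 eV

At the threshold frequency, photon energy equals work function:
φ = hf₀

Calculating:
φ = (6.626×10⁻³⁴ J·s)(1.194e+15 Hz)
φ = 4.94 eV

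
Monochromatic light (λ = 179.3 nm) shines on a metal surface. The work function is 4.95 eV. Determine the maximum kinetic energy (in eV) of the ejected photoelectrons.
1.9649 eV

Using Einstein's photoelectric equation: KE_max = hf - φ = hc/λ - φ

First, calculate the photon energy:
E_photon = hc/λ = (6.626×10⁻³⁴ J·s)(3×10⁸ m/s) / (179.3×10⁻⁹ m)
E_photon = 6.9149 eV

Then, the maximum kinetic energy:
KE_max = E_photon - φ = 6.9149 eV - 4.95 eV = 1.9649 eV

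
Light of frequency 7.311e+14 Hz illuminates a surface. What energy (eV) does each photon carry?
3.0236 eV

Using E = hf:

E = hf = (6.626×10⁻³⁴ J·s)(7.311e+14 Hz)
E = 3.0236 eV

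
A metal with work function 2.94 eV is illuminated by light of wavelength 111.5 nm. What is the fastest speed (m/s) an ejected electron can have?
1.6963e+06 m/s

First, find the maximum kinetic energy:
E_photon = hc/λ = 11.1197 eV
KE_max = E_photon - φ = 11.1197 - 2.94 = 8.1797 eV

Convert to Joules: KE_max = 8.1797 × 1.602×10⁻¹⁹ J = 1.3105e-18 J

Then use KE = ½mv² to find velocity:
v = √(2·KE/m) = √(2 × 1.3105e-18 J / 9.109e-31 kg)
v = 1.6963e+06 m/s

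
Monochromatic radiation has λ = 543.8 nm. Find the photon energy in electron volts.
2.2800 eV

Using E = hf = hc/λ:

E = hc/λ = (6.626×10⁻³⁴ J·s)(3×10⁸ m/s) / (543.8×10⁻⁹ m)
E = 2.2800 eV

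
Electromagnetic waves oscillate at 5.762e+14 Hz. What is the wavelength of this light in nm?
520.29 nm

Using the wave equation: c = fλ

Solving for wavelength:
λ = c/f = (3×10⁸ m/s) / (5.762e+14 Hz)
λ = 520.29 nm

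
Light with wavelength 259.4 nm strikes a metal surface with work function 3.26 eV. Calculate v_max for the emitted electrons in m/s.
7.3114e+05 m/s

First, find the maximum kinetic energy:
E_photon = hc/λ = 4.7797 eV
KE_max = E_photon - φ = 4.7797 - 3.26 = 1.5197 eV

Convert to Joules: KE_max = 1.5197 × 1.602×10⁻¹⁹ J = 2.4348e-19 J

Then use KE = ½mv² to find velocity:
v = √(2·KE/m) = √(2 × 2.4348e-19 J / 9.109e-31 kg)
v = 7.3114e+05 m/s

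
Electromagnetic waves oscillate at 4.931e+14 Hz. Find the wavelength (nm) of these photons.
607.97 nm

Using the wave equation: c = fλ

Solving for wavelength:
λ = c/f = (3×10⁸ m/s) / (4.931e+14 Hz)
λ = 607.97 nm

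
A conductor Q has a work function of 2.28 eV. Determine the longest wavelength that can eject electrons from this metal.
543.79 nm

The threshold wavelength is when the photon energy equals the work function:
hc/λ₀ = φ

Solving for λ₀:
λ₀ = hc/φ = (6.626×10⁻³⁴ J·s)(3×10⁸ m/s) / (2.28 eV × 1.602×10⁻¹⁹ J/eV)
λ₀ = 543.79 nm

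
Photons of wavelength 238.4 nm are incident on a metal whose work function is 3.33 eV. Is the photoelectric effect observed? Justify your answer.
Yes

For photoemission, the photon energy must exceed the work function.

Photon energy: E = hc/λ = 5.2007 eV
Work function: φ = 3.33 eV

Since E_photon (5.2007 eV) > φ (3.33 eV), photoemission WILL occur.
The threshold wavelength is λ₀ = hc/φ = 372.3 nm.
Since 238.4 nm < 372.3 nm, the light has sufficient energy.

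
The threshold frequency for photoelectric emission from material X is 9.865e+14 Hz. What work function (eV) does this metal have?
4.08 eV

At the threshold frequency, photon energy equals work function:
φ = hf₀

Calculating:
φ = (6.626×10⁻³⁴ J·s)(9.865e+14 Hz)
φ = 4.08 eV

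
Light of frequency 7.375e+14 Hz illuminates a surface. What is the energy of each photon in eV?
3.0501 eV

Using E = hf:

E = hf = (6.626×10⁻³⁴ J·s)(7.375e+14 Hz)
E = 3.0501 eV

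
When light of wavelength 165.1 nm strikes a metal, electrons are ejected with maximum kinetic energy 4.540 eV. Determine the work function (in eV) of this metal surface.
2.97 eV

From Einstein's photoelectric equation: KE_max = hf - φ = hc/λ - φ

Rearranging for φ:
φ = hc/λ - KE_max

Calculate photon energy:
E_photon = hc/λ = 7.5096 eV

Therefore:
φ = 7.5096 - 4.540 = 2.97 eV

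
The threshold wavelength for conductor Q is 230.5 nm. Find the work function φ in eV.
5.38 eV

At the threshold wavelength, photon energy equals work function:
φ = hc/λ₀

Calculating:
φ = (6.626×10⁻³⁴ J·s)(3×10⁸ m/s) / (230.5×10⁻⁹ m)
φ = 5.38 eV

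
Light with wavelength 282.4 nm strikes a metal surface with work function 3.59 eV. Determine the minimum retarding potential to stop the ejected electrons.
0.8004 V

The stopping potential V_s satisfies: eV_s = KE_max

First, find KE_max using Einstein's equation:
E_photon = hc/λ = 4.3904 eV
KE_max = E_photon - φ = 4.3904 - 3.59 = 0.8004 eV

Since eV_s = KE_max:
V_s = KE_max/e = 0.8004 V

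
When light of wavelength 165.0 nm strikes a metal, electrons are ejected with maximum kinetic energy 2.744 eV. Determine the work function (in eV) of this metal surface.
4.77 eV

From Einstein's photoelectric equation: KE_max = hf - φ = hc/λ - φ

Rearranging for φ:
φ = hc/λ - KE_max

Calculate photon energy:
E_photon = hc/λ = 7.5142 eV

Therefore:
φ = 7.5142 - 2.744 = 4.77 eV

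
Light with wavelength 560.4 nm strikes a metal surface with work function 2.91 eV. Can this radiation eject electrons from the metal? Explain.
No

For photoemission, the photon energy must exceed the work function.

Photon energy: E = hc/λ = 2.2124 eV
Work function: φ = 2.91 eV

Since E_photon (2.2124 eV) < φ (2.91 eV), photoemission will NOT occur.
The threshold wavelength is λ₀ = hc/φ = 426.1 nm.
Since 560.4 nm > 426.1 nm, the photons lack sufficient energy.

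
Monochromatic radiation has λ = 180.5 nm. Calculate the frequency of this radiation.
1.6609e+15 Hz

Using the wave equation: c = fλ

Solving for frequency:
f = c/λ = (3×10⁸ m/s) / (180.5×10⁻⁹ m)
f = 1.6609e+15 Hz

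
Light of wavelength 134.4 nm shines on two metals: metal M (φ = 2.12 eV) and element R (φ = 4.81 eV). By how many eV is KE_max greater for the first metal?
2.6900 eV

Using KE_max = hc/λ - φ for each metal:

Photon energy: E = hc/λ = 9.2250 eV

For metal M (φ₁ = 2.12 eV):
KE₁ = E - φ₁ = 9.2250 - 2.12 = 7.1050 eV

For element R (φ₂ = 4.81 eV):
KE₂ = E - φ₂ = 9.2250 - 4.81 = 4.4150 eV

Difference:
ΔKE = KE₁ - KE₂ = 7.1050 - 4.4150 = 2.6900 eV

Note: The difference equals the difference in work functions: 4.81 - 2.12 = 2.69 eV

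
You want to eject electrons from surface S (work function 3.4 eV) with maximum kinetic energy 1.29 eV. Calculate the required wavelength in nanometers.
264.36 nm

From Einstein's equation: KE_max = hc/λ - φ

Rearranging for λ:
hc/λ = KE_max + φ
λ = hc/(KE_max + φ)

Required photon energy:
E_photon = KE_max + φ = 1.29 + 3.4 = 4.69 eV

Required wavelength:
λ = hc/E_photon = (6.626×10⁻³⁴)(3×10⁸) / (4.69 × 1.602×10⁻¹⁹)
λ = 264.36 nm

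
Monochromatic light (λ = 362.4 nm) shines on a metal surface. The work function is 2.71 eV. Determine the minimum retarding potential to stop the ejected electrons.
0.7112 V

The stopping potential V_s satisfies: eV_s = KE_max

First, find KE_max using Einstein's equation:
E_photon = hc/λ = 3.4212 eV
KE_max = E_photon - φ = 3.4212 - 2.71 = 0.7112 eV

Since eV_s = KE_max:
V_s = KE_max/e = 0.7112 V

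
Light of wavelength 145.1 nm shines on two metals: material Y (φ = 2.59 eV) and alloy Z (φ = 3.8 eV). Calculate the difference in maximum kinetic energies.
1.2100 eV

Using KE_max = hc/λ - φ for each metal:

Photon energy: E = hc/λ = 8.5447 eV

For material Y (φ₁ = 2.59 eV):
KE₁ = E - φ₁ = 8.5447 - 2.59 = 5.9547 eV

For alloy Z (φ₂ = 3.8 eV):
KE₂ = E - φ₂ = 8.5447 - 3.8 = 4.7447 eV

Difference:
ΔKE = KE₁ - KE₂ = 5.9547 - 4.7447 = 1.2100 eV

Note: The difference equals the difference in work functions: 3.8 - 2.59 = 1.21 eV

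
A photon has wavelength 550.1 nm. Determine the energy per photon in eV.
2.2538 eV

Using E = hf = hc/λ:

E = hc/λ = (6.626×10⁻³⁴ J·s)(3×10⁸ m/s) / (550.1×10⁻⁹ m)
E = 2.2538 eV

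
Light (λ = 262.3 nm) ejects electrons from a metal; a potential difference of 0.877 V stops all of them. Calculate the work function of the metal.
3.85 eV

The stopping potential gives the maximum kinetic energy: KE_max = eV_s = 0.877 eV

From Einstein's photoelectric equation: KE_max = hc/λ - φ
Rearranging: φ = hc/λ - KE_max

Calculate photon energy:
E_photon = hc/λ = (6.626×10⁻³⁴ J·s)(3×10⁸ m/s) / (262.3×10⁻⁹ m) = 4.7268 eV

Therefore:
φ = 4.7268 - 0.877 = 3.85 eV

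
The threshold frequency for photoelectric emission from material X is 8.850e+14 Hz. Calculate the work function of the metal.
3.66 eV

At the threshold frequency, photon energy equals work function:
φ = hf₀

Calculating:
φ = (6.626×10⁻³⁴ J·s)(8.850e+14 Hz)
φ = 3.66 eV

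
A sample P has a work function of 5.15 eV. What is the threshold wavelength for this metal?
240.75 nm

The threshold wavelength is when the photon energy equals the work function:
hc/λ₀ = φ

Solving for λ₀:
λ₀ = hc/φ = (6.626×10⁻³⁴ J·s)(3×10⁸ m/s) / (5.15 eV × 1.602×10⁻¹⁹ J/eV)
λ₀ = 240.75 nm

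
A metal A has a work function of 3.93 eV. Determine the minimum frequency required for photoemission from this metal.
9.5027e+14 Hz

The threshold frequency is when the photon energy equals the work function:
hf₀ = φ

Solving for f₀:
f₀ = φ/h = (3.93 eV × 1.602×10⁻¹⁹ J/eV) / (6.626×10⁻³⁴ J·s)
f₀ = 9.5027e+14 Hz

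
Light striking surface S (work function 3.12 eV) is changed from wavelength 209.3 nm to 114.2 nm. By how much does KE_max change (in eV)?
4.9330 eV

Using Einstein's equation: KE_max = hc/λ - φ

For λ₁ = 209.3 nm:
KE₁ = hc/λ₁ - φ = 5.9238 - 3.12 = 2.8038 eV

For λ₂ = 114.2 nm:
KE₂ = hc/λ₂ - φ = 10.8568 - 3.12 = 7.7368 eV

Change in KE:
ΔKE = KE₂ - KE₁ = 7.7368 - 2.8038 = 4.9330 eV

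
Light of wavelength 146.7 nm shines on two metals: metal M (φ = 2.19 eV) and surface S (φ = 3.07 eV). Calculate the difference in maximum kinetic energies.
0.8800 eV

Using KE_max = hc/λ - φ for each metal:

Photon energy: E = hc/λ = 8.4515 eV

For metal M (φ₁ = 2.19 eV):
KE₁ = E - φ₁ = 8.4515 - 2.19 = 6.2615 eV

For surface S (φ₂ = 3.07 eV):
KE₂ = E - φ₂ = 8.4515 - 3.07 = 5.3815 eV

Difference:
ΔKE = KE₁ - KE₂ = 6.2615 - 5.3815 = 0.8800 eV

Note: The difference equals the difference in work functions: 3.07 - 2.19 = 0.88 eV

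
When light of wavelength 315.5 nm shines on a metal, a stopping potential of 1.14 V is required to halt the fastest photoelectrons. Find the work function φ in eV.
2.79 eV

The stopping potential gives the maximum kinetic energy: KE_max = eV_s = 1.14 eV

From Einstein's photoelectric equation: KE_max = hc/λ - φ
Rearranging: φ = hc/λ - KE_max

Calculate photon energy:
E_photon = hc/λ = (6.626×10⁻³⁴ J·s)(3×10⁸ m/s) / (315.5×10⁻⁹ m) = 3.9298 eV

Therefore:
φ = 3.9298 - 1.14 = 2.79 eV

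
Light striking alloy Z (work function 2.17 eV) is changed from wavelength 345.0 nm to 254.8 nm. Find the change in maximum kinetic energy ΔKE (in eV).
1.2722 eV

Using Einstein's equation: KE_max = hc/λ - φ

For λ₁ = 345.0 nm:
KE₁ = hc/λ₁ - φ = 3.5937 - 2.17 = 1.4237 eV

For λ₂ = 254.8 nm:
KE₂ = hc/λ₂ - φ = 4.8659 - 2.17 = 2.6959 eV

Change in KE:
ΔKE = KE₂ - KE₁ = 2.6959 - 1.4237 = 1.2722 eV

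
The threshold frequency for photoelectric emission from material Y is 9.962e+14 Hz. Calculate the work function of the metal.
4.12 eV

At the threshold frequency, photon energy equals work function:
φ = hf₀

Calculating:
φ = (6.626×10⁻³⁴ J·s)(9.962e+14 Hz)
φ = 4.12 eV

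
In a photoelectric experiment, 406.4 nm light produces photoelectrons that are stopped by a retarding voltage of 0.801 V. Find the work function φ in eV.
2.25 eV

The stopping potential gives the maximum kinetic energy: KE_max = eV_s = 0.801 eV

From Einstein's photoelectric equation: KE_max = hc/λ - φ
Rearranging: φ = hc/λ - KE_max

Calculate photon energy:
E_photon = hc/λ = (6.626×10⁻³⁴ J·s)(3×10⁸ m/s) / (406.4×10⁻⁹ m) = 3.0508 eV

Therefore:
φ = 3.0508 - 0.801 = 2.25 eV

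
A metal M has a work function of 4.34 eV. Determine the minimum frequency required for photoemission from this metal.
1.0494e+15 Hz

The threshold frequency is when the photon energy equals the work function:
hf₀ = φ

Solving for f₀:
f₀ = φ/h = (4.34 eV × 1.602×10⁻¹⁹ J/eV) / (6.626×10⁻³⁴ J·s)
f₀ = 1.0494e+15 Hz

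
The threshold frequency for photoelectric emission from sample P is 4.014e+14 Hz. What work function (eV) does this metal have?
1.66 eV

At the threshold frequency, photon energy equals work function:
φ = hf₀

Calculating:
φ = (6.626×10⁻³⁴ J·s)(4.014e+14 Hz)
φ = 1.66 eV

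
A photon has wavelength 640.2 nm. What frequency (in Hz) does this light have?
4.6828e+14 Hz

Using the wave equation: c = fλ

Solving for frequency:
f = c/λ = (3×10⁸ m/s) / (640.2×10⁻⁹ m)
f = 4.6828e+14 Hz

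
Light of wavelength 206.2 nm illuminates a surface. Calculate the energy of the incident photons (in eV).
6.0128 eV

Using E = hf = hc/λ:

E = hc/λ = (6.626×10⁻³⁴ J·s)(3×10⁸ m/s) / (206.2×10⁻⁹ m)
E = 6.0128 eV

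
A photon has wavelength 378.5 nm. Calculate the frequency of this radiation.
7.9205e+14 Hz

Using the wave equation: c = fλ

Solving for frequency:
f = c/λ = (3×10⁸ m/s) / (378.5×10⁻⁹ m)
f = 7.9205e+14 Hz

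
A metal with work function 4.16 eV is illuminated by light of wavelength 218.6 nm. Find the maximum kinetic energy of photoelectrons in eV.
1.5117 eV

Using Einstein's photoelectric equation: KE_max = hf - φ = hc/λ - φ

First, calculate the photon energy:
E_photon = hc/λ = (6.626×10⁻³⁴ J·s)(3×10⁸ m/s) / (218.6×10⁻⁹ m)
E_photon = 5.6717 eV

Then, the maximum kinetic energy:
KE_max = E_photon - φ = 5.6717 eV - 4.16 eV = 1.5117 eV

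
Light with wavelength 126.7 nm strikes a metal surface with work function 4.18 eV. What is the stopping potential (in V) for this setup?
5.6057 V

The stopping potential V_s satisfies: eV_s = KE_max

First, find KE_max using Einstein's equation:
E_photon = hc/λ = 9.7857 eV
KE_max = E_photon - φ = 9.7857 - 4.18 = 5.6057 eV

Since eV_s = KE_max:
V_s = KE_max/e = 5.6057 V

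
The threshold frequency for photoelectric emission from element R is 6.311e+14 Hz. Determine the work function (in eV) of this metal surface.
2.61 eV

At the threshold frequency, photon energy equals work function:
φ = hf₀

Calculating:
φ = (6.626×10⁻³⁴ J·s)(6.311e+14 Hz)
φ = 2.61 eV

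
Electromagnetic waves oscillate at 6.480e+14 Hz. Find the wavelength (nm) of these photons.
462.64 nm

Using the wave equation: c = fλ

Solving for wavelength:
λ = c/f = (3×10⁸ m/s) / (6.480e+14 Hz)
λ = 462.64 nm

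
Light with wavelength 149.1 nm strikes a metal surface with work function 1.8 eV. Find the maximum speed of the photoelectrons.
1.5139e+06 m/s

First, find the maximum kinetic energy:
E_photon = hc/λ = 8.3155 eV
KE_max = E_photon - φ = 8.3155 - 1.8 = 6.5155 eV

Convert to Joules: KE_max = 6.5155 × 1.602×10⁻¹⁹ J = 1.0439e-18 J

Then use KE = ½mv² to find velocity:
v = √(2·KE/m) = √(2 × 1.0439e-18 J / 9.109e-31 kg)
v = 1.5139e+06 m/s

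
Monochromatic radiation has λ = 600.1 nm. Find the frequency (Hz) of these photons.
4.9957e+14 Hz

Using the wave equation: c = fλ

Solving for frequency:
f = c/λ = (3×10⁸ m/s) / (600.1×10⁻⁹ m)
f = 4.9957e+14 Hz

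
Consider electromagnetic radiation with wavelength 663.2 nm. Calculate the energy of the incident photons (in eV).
1.8695 eV

Using E = hf = hc/λ:

E = hc/λ = (6.626×10⁻³⁴ J·s)(3×10⁸ m/s) / (663.2×10⁻⁹ m)
E = 1.8695 eV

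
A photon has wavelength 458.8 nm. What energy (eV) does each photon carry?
2.7024 eV

Using E = hf = hc/λ:

E = hc/λ = (6.626×10⁻³⁴ J·s)(3×10⁸ m/s) / (458.8×10⁻⁹ m)
E = 2.7024 eV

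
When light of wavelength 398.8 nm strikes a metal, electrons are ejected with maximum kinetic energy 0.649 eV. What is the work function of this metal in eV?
2.46 eV

From Einstein's photoelectric equation: KE_max = hf - φ = hc/λ - φ

Rearranging for φ:
φ = hc/λ - KE_max

Calculate photon energy:
E_photon = hc/λ = 3.1089 eV

Therefore:
φ = 3.1089 - 0.649 = 2.46 eV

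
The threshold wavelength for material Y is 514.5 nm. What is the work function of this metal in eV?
2.41 eV

At the threshold wavelength, photon energy equals work function:
φ = hc/λ₀

Calculating:
φ = (6.626×10⁻³⁴ J·s)(3×10⁸ m/s) / (514.5×10⁻⁹ m)
φ = 2.41 eV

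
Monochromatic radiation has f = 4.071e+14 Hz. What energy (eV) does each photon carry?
1.6836 eV

Using E = hf:

E = hf = (6.626×10⁻³⁴ J·s)(4.071e+14 Hz)
E = 1.6836 eV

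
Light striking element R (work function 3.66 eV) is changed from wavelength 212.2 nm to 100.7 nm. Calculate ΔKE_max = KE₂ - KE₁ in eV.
6.4694 eV

Using Einstein's equation: KE_max = hc/λ - φ

For λ₁ = 212.2 nm:
KE₁ = hc/λ₁ - φ = 5.8428 - 3.66 = 2.1828 eV

For λ₂ = 100.7 nm:
KE₂ = hc/λ₂ - φ = 12.3122 - 3.66 = 8.6522 eV

Change in KE:
ΔKE = KE₂ - KE₁ = 8.6522 - 2.1828 = 6.4694 eV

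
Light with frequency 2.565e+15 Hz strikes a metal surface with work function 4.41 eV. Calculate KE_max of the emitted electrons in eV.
6.1980 eV

Using Einstein's photoelectric equation: KE_max = hf - φ

First, calculate the photon energy:
E_photon = hf = (6.626×10⁻³⁴ J·s)(2.565e+15 Hz)
E_photon = 10.6080 eV

Then, the maximum kinetic energy:
KE_max = E_photon - φ = 10.6080 eV - 4.41 eV = 6.1980 eV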